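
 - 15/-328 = 15/328 =0.05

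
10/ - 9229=-1 + 9219/9229 = -0.00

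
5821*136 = 791656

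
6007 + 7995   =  14002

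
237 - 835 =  - 598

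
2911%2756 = 155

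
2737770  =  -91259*(-30) 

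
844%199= 48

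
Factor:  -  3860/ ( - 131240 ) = 2^(-1)*17^( - 1)=1/34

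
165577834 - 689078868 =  - 523501034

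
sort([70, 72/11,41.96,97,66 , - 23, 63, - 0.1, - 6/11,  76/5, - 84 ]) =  [ - 84, - 23, -6/11,  -  0.1,72/11,76/5,41.96,63 , 66, 70, 97 ]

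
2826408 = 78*36236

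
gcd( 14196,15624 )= 84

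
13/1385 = 13/1385 = 0.01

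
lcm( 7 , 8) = 56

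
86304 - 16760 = 69544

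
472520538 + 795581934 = 1268102472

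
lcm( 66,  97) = 6402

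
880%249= 133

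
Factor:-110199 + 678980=568781 = 71^1*8011^1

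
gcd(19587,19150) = 1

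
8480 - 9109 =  - 629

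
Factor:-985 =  - 5^1*197^1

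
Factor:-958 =-2^1*479^1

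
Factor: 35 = 5^1*7^1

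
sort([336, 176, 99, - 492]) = [-492, 99 , 176 , 336]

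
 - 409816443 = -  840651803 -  - 430835360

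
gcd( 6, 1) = 1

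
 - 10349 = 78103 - 88452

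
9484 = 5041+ 4443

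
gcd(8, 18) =2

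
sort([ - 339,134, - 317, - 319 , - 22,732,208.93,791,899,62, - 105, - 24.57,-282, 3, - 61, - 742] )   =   [ - 742,-339, - 319, - 317, - 282  , - 105, -61, - 24.57, - 22,3, 62, 134,208.93,732, 791, 899 ]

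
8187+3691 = 11878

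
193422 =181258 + 12164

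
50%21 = 8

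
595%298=297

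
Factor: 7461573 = 3^1 * 7^2*193^1*263^1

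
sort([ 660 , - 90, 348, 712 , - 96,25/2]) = [-96 , - 90 , 25/2,348,660 , 712]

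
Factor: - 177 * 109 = - 3^1*59^1* 109^1  =  - 19293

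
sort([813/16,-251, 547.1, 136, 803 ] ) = [ - 251, 813/16,136,547.1, 803]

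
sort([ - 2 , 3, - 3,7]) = [ - 3, - 2, 3 , 7]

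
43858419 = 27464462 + 16393957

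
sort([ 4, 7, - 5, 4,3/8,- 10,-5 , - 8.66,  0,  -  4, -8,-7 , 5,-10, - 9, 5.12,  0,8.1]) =[-10 ,  -  10,  -  9, - 8.66,  -  8,  -  7, - 5, - 5,  -  4,0,0, 3/8,4, 4,5, 5.12, 7,  8.1]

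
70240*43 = 3020320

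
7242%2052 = 1086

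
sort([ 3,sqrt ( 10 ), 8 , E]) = [ E,3,sqrt ( 10 ),  8] 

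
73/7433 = 73/7433 = 0.01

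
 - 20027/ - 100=20027/100  =  200.27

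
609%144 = 33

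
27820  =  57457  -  29637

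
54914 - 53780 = 1134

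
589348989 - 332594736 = 256754253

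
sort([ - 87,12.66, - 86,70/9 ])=[ - 87, - 86,70/9,12.66 ]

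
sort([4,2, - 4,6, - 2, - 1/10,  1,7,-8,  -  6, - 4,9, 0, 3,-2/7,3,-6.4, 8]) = [  -  8, - 6.4, - 6,-4, - 4, - 2,  -  2/7, - 1/10 , 0 , 1,2, 3,3,4,6, 7,8,9 ] 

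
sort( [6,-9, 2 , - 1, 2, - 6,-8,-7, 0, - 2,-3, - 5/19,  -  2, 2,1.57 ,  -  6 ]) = [- 9, - 8, - 7, - 6, - 6, - 3, - 2, - 2,-1,-5/19, 0,1.57, 2,2,2, 6]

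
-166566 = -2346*71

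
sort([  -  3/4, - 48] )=[ - 48, - 3/4] 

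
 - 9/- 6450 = 3/2150= 0.00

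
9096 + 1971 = 11067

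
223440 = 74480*3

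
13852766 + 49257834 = 63110600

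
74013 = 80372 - 6359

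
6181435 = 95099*65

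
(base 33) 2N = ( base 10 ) 89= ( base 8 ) 131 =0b1011001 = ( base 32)2P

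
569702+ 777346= 1347048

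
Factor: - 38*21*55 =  - 2^1 * 3^1*5^1 *7^1*11^1*19^1 = -  43890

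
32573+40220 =72793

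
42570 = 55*774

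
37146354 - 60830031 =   -  23683677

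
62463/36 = 1735+1/12 = 1735.08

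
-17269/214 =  - 17269/214 = -80.70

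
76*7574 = 575624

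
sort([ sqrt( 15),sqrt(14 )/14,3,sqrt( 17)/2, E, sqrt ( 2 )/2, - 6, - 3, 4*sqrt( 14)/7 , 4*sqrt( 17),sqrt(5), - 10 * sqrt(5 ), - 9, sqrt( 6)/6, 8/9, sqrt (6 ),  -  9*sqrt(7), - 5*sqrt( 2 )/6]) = [-9*sqrt( 7 ) , - 10*sqrt(5), - 9,  -  6, - 3, - 5*sqrt( 2 )/6,sqrt( 14 )/14,sqrt( 6 ) /6,sqrt( 2) /2, 8/9,sqrt( 17 )/2, 4*sqrt( 14 )/7 , sqrt( 5), sqrt( 6),  E, 3,sqrt (15),  4*sqrt (17 )]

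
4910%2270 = 370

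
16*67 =1072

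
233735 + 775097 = 1008832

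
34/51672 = 17/25836 = 0.00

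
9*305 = 2745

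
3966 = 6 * 661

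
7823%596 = 75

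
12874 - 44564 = - 31690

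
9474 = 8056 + 1418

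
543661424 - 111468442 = 432192982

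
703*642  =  451326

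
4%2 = 0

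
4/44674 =2/22337  =  0.00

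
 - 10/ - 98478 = 5/49239=0.00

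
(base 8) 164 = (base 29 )40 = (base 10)116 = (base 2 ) 1110100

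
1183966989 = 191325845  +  992641144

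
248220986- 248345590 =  - 124604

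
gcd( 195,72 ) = 3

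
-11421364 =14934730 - 26356094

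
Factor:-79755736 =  - 2^3* 109^1* 91463^1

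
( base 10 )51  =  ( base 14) 39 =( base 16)33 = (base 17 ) 30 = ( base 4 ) 303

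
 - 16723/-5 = 16723/5 = 3344.60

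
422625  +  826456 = 1249081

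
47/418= 47/418 = 0.11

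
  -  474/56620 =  - 1 + 28073/28310 =- 0.01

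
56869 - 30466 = 26403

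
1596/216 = 133/18 = 7.39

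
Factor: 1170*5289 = 6188130=2^1*3^3*5^1* 13^1*41^1*43^1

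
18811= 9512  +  9299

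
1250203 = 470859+779344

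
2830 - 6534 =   -  3704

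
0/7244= 0 = 0.00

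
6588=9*732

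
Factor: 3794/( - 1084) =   -  7/2 = - 2^( - 1)*7^1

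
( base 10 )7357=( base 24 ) CID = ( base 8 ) 16275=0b1110010111101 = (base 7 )30310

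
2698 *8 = 21584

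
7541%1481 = 136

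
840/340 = 42/17 = 2.47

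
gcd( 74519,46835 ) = 1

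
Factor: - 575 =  - 5^2*23^1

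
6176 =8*772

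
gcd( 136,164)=4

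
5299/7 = 757=757.00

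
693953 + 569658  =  1263611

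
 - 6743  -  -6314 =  - 429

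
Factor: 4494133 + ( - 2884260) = 1609873^1 = 1609873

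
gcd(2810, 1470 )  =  10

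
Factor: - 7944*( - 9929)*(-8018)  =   - 2^4 *3^1*19^1*211^1*331^1* 9929^1  =  - 632427575568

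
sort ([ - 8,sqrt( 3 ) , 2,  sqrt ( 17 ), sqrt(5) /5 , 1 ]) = [ - 8,  sqrt(5 ) /5, 1,sqrt ( 3), 2,sqrt( 17 ) ] 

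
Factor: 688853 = 11^2 * 5693^1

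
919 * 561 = 515559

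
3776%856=352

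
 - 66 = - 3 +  - 63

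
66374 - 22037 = 44337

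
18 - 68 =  - 50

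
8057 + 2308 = 10365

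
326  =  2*163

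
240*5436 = 1304640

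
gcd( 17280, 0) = 17280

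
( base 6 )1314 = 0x14e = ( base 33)a4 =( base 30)B4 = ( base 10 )334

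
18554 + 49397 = 67951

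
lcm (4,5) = 20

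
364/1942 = 182/971 = 0.19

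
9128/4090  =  2 + 474/2045 = 2.23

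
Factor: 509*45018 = 2^1*3^2*41^1*61^1*509^1 = 22914162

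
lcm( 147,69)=3381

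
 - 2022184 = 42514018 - 44536202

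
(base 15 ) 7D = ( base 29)42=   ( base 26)4e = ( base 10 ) 118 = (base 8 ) 166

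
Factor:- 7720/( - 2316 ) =10/3  =  2^1*3^( - 1)  *  5^1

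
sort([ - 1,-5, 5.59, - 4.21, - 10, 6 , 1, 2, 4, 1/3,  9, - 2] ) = [-10, - 5, - 4.21, - 2 , - 1, 1/3, 1,2, 4, 5.59, 6, 9 ] 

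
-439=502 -941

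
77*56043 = 4315311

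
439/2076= 439/2076= 0.21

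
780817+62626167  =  63406984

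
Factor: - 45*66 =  - 2970=- 2^1*3^3*5^1*11^1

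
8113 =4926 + 3187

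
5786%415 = 391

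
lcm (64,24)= 192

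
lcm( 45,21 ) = 315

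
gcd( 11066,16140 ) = 2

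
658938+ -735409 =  - 76471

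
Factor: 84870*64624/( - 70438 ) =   -  66885840/859 = - 2^4*3^2*5^1*7^1*23^1 * 577^1 * 859^( - 1) 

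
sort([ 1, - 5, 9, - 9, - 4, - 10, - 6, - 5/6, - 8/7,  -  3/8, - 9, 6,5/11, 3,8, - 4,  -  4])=[ - 10, - 9,-9, - 6, -5, - 4, - 4, - 4, - 8/7, - 5/6, - 3/8,5/11, 1, 3,6, 8, 9]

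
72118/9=8013+1/9 = 8013.11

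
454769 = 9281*49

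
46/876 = 23/438 = 0.05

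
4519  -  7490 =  - 2971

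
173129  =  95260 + 77869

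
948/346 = 474/173 =2.74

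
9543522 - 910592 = 8632930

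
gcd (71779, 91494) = 1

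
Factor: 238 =2^1*7^1*17^1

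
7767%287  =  18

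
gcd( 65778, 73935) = 3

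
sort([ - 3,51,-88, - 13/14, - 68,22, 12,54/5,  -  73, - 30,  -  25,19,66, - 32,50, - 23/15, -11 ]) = [ - 88 , - 73, - 68, - 32, - 30, - 25,  -  11,-3, - 23/15, - 13/14,54/5,12, 19,  22,50,51, 66]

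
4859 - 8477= - 3618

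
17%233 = 17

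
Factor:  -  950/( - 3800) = 1/4   =  2^( -2) 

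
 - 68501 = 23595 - 92096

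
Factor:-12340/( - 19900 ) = 5^( - 1 ) * 199^( - 1) *617^1 =617/995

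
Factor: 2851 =2851^1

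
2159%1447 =712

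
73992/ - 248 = -9249/31 =-298.35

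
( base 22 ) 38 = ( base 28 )2i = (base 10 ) 74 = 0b1001010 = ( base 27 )2K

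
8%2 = 0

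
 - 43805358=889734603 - 933539961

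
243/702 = 9/26 = 0.35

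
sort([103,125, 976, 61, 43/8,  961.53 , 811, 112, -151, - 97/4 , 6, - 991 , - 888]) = [ - 991, - 888, -151, - 97/4  ,  43/8,6, 61, 103 , 112, 125, 811,961.53,976]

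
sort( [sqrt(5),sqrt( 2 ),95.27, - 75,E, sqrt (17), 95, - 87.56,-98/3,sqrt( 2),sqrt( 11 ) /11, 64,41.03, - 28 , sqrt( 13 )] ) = [- 87.56, - 75, - 98/3,-28,sqrt ( 11 )/11,sqrt(2),sqrt( 2), sqrt(5 ), E,sqrt(13),sqrt ( 17 ),41.03,64, 95, 95.27 ]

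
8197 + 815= 9012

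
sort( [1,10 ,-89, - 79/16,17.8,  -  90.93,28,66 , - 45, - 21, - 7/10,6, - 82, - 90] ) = [ - 90.93, - 90, -89, -82,  -  45, - 21, - 79/16 ,-7/10, 1 , 6,10,17.8, 28,66] 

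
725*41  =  29725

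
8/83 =8/83 = 0.10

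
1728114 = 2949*586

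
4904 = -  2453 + 7357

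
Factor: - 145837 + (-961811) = - 2^6*3^3*641^1 = - 1107648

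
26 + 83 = 109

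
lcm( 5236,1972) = 151844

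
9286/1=9286 = 9286.00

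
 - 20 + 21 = 1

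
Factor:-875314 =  - 2^1*11^2 * 3617^1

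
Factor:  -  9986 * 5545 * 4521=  - 2^1*3^1*5^1*11^1*137^1*1109^1*4993^1=- 250338484770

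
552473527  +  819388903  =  1371862430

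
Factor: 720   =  2^4  *  3^2*5^1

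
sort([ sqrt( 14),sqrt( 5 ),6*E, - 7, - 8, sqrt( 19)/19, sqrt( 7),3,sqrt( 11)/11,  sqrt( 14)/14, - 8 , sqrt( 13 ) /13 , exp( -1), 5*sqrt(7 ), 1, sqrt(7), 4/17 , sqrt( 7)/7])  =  [ - 8, - 8, - 7, sqrt(19)/19,4/17,sqrt(14)/14 , sqrt(13)/13,sqrt( 11)/11, exp( - 1 ),  sqrt(7)/7,  1,sqrt(5),sqrt(7), sqrt(7), 3,  sqrt( 14),  5*sqrt (7),6*E ]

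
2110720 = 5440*388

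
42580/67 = 42580/67 = 635.52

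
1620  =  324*5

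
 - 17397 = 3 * ( - 5799)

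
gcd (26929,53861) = 1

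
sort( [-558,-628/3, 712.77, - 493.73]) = [ - 558, - 493.73, - 628/3,712.77 ] 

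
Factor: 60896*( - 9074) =- 552570304 = - 2^6*11^1 * 13^1 * 173^1 * 349^1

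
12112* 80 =968960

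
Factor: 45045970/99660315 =9009194/19932063 = 2^1*3^( - 1 )*541^( - 1)*12281^( - 1) *4504597^1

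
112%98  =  14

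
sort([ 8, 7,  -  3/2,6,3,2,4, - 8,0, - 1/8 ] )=[ -8, - 3/2, - 1/8,0 , 2  ,  3, 4, 6, 7, 8]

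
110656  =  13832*8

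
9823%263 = 92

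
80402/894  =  40201/447 = 89.94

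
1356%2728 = 1356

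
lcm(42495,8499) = 42495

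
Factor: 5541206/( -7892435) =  - 2^1 * 5^ ( - 1)*11^1*23^1 * 43^( - 1 )*47^1*233^1*36709^( - 1 )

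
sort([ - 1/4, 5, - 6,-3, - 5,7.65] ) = [ - 6, - 5, - 3, - 1/4,5 , 7.65]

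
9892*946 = 9357832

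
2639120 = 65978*40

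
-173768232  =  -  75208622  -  98559610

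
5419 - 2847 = 2572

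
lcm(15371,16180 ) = 307420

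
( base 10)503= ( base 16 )1F7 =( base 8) 767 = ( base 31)G7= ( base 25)k3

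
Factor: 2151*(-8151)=  -  17532801  =  -3^3 *11^1 * 13^1*19^1*239^1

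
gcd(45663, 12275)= 491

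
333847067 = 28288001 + 305559066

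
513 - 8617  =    -  8104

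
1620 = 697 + 923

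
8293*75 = 621975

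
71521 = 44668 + 26853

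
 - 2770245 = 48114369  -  50884614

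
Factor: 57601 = 57601^1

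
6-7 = - 1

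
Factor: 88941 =3^1*23^1*1289^1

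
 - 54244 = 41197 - 95441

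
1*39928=39928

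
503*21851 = 10991053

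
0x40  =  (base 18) 3A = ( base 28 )28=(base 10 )64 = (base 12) 54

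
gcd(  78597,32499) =9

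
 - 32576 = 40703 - 73279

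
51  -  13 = 38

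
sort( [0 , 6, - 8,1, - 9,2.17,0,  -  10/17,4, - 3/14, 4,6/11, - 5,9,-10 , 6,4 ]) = [ - 10 , - 9, - 8,- 5,-10/17,- 3/14,0, 0,6/11,  1,2.17, 4,4 , 4,6,6,9] 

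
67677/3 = 22559 =22559.00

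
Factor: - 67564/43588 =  - 7^1*17^( - 1 )*19^1 * 127^1*641^ ( - 1) = - 16891/10897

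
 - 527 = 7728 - 8255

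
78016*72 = 5617152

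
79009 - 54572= 24437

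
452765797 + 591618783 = 1044384580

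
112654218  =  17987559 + 94666659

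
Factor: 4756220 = 2^2*5^1*7^1*53^1*641^1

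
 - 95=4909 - 5004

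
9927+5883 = 15810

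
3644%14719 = 3644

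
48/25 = 1 + 23/25   =  1.92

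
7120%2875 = 1370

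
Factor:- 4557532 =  - 2^2  *7^1*139^1*1171^1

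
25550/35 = 730   =  730.00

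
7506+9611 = 17117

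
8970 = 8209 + 761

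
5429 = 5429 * 1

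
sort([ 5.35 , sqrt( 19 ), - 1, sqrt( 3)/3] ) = [ - 1, sqrt( 3)/3,sqrt(19 ), 5.35]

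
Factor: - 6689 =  - 6689^1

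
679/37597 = 97/5371 = 0.02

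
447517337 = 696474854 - 248957517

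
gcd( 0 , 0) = 0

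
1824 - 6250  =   - 4426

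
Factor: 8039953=2467^1*3259^1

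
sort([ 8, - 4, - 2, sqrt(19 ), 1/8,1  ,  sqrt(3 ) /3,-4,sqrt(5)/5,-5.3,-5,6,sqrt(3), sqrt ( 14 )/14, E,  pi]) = [  -  5.3, - 5 , - 4, -4, - 2, 1/8, sqrt(14)/14,sqrt(  5 ) /5,sqrt( 3)/3, 1, sqrt(3 ),E, pi, sqrt(19 ), 6,  8 ] 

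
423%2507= 423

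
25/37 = 25/37 = 0.68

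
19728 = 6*3288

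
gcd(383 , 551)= 1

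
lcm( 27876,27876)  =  27876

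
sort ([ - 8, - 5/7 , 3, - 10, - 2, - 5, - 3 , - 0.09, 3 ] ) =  [ - 10 ,  -  8, - 5, -3, - 2, - 5/7, - 0.09, 3, 3]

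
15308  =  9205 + 6103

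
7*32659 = 228613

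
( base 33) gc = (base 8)1034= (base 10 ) 540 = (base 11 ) 451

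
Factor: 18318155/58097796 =2^( - 2 )*3^ (-1) *5^1*239^1*15329^1 * 4841483^( - 1) 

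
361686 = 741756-380070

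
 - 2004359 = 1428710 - 3433069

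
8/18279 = 8/18279 = 0.00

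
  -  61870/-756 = 30935/378 = 81.84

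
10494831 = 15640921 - 5146090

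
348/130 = 2 + 44/65 = 2.68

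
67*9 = 603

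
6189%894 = 825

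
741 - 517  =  224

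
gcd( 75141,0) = 75141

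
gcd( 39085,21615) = 5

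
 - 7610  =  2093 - 9703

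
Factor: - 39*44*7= - 12012 = - 2^2*3^1*7^1 * 11^1*13^1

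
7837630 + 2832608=10670238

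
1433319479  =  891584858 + 541734621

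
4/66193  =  4/66193= 0.00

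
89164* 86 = 7668104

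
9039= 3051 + 5988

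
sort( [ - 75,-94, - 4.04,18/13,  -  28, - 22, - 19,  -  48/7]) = [- 94,-75, - 28, - 22, - 19,-48/7 , - 4.04,18/13 ] 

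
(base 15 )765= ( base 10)1670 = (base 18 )52E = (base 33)1hk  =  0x686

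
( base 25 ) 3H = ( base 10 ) 92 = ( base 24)3K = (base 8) 134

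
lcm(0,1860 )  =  0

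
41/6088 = 41/6088 = 0.01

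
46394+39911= 86305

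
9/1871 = 9/1871 = 0.00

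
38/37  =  38/37= 1.03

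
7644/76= 1911/19 =100.58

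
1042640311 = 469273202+573367109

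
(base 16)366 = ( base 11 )721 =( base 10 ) 870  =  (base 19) 27f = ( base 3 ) 1012020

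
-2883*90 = -259470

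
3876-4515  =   - 639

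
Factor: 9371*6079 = 56966309 = 6079^1*9371^1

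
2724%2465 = 259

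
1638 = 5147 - 3509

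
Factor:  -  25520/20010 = - 88/69 =- 2^3 * 3^( - 1)*11^1*23^(  -  1) 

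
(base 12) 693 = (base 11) 807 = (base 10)975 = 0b1111001111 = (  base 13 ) 5a0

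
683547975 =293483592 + 390064383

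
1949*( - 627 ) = - 1222023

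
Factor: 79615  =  5^1*15923^1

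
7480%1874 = 1858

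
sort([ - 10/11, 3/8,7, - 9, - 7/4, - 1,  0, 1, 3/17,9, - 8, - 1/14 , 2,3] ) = [ - 9,-8, - 7/4,- 1, - 10/11 , - 1/14,0,3/17, 3/8,1,2,  3, 7, 9 ] 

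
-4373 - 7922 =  - 12295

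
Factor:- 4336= - 2^4 *271^1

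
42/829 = 42/829= 0.05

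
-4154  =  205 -4359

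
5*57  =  285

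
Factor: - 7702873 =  - 229^1*33637^1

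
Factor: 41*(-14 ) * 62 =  - 2^2 * 7^1 * 31^1*41^1 = - 35588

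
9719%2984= 767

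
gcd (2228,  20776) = 4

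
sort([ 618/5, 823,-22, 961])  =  [ -22,618/5,823 , 961]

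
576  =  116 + 460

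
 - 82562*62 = -5118844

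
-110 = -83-27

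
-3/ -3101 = 3/3101 = 0.00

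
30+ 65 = 95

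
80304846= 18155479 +62149367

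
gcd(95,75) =5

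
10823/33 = 327+32/33 = 327.97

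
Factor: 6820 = 2^2* 5^1 * 11^1*31^1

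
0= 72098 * 0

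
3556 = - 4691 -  - 8247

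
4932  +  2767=7699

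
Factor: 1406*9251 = 2^1 * 11^1*19^1*29^2 *37^1  =  13006906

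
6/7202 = 3/3601 =0.00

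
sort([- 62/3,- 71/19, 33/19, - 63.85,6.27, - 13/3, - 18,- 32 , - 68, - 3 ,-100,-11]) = [ - 100, -68, - 63.85, - 32, -62/3,  -  18, - 11,  -  13/3,  -  71/19, -3,  33/19, 6.27] 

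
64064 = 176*364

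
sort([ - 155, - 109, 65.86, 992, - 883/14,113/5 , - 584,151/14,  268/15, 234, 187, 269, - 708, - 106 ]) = [ - 708,-584 , - 155,-109, - 106, - 883/14, 151/14,268/15, 113/5, 65.86, 187, 234, 269,992 ]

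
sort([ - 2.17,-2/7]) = [-2.17, - 2/7]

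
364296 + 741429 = 1105725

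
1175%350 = 125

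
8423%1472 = 1063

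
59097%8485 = 8187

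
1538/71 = 1538/71 = 21.66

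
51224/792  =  6403/99 = 64.68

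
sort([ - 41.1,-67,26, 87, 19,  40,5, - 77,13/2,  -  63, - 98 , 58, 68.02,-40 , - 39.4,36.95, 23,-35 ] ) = [- 98, - 77 , - 67,  -  63,  -  41.1, - 40, - 39.4,-35,5,13/2,19,23,26, 36.95,40,58,68.02, 87]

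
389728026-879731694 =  - 490003668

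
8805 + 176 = 8981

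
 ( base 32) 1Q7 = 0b11101000111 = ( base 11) 1444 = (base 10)1863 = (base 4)131013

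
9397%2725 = 1222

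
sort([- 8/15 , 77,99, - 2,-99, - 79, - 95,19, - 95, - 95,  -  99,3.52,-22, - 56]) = [-99, - 99,  -  95, - 95,  -  95, - 79,- 56 ,  -  22, - 2, - 8/15,3.52,19,77,99] 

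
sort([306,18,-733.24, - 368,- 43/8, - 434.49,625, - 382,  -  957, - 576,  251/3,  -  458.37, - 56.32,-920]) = [ - 957, - 920,-733.24, - 576, - 458.37,-434.49, - 382,-368, - 56.32 ,-43/8, 18,251/3, 306,625] 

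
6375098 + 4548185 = 10923283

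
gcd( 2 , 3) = 1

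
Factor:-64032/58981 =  - 2^5*3^1*13^( - 2)*23^1 * 29^1 *349^ (-1)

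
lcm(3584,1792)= 3584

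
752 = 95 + 657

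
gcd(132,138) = 6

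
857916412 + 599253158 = 1457169570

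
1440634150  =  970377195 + 470256955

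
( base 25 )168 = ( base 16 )30f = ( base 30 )q3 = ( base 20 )1J3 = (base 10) 783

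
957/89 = 957/89 = 10.75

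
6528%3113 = 302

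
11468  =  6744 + 4724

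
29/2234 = 29/2234 = 0.01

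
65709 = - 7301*( - 9) 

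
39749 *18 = 715482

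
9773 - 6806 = 2967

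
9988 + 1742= 11730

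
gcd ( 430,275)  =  5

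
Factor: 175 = 5^2*7^1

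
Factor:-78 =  - 2^1*3^1*13^1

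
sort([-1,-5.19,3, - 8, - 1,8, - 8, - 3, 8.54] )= [ - 8  , - 8,-5.19,-3, - 1, - 1, 3, 8, 8.54]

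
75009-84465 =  - 9456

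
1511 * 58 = 87638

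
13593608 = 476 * 28558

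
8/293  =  8/293 = 0.03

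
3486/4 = 1743/2 = 871.50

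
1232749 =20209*61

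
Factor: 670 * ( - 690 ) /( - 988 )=3^1*5^2*13^(  -  1)*19^( - 1)*23^1*67^1 = 115575/247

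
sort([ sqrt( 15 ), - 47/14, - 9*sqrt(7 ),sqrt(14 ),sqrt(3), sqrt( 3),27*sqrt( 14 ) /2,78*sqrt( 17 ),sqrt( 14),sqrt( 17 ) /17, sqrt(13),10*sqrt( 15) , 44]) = [  -  9*sqrt(7 ),-47/14,sqrt( 17) /17, sqrt(3 ),sqrt(3 ),sqrt(13), sqrt(14 ), sqrt(14), sqrt(15 ), 10*sqrt( 15), 44, 27*sqrt( 14 )/2,78*sqrt(17) ] 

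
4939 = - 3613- - 8552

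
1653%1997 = 1653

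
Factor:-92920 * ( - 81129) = 2^3 *3^1*5^1*23^1*101^1*27043^1 =7538506680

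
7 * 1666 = 11662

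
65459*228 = 14924652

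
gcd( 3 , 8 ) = 1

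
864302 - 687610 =176692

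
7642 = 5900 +1742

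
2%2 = 0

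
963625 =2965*325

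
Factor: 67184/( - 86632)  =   - 2^1*7^ ( -2)*19^1  =  - 38/49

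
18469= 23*803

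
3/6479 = 3/6479 = 0.00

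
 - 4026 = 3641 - 7667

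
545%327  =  218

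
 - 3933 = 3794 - 7727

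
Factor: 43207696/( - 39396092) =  - 10801924/9849023 = -2^2* 7^1 *1093^( - 1)*9011^ ( - 1)* 385783^1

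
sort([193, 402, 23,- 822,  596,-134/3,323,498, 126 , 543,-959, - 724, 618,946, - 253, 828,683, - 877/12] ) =[ - 959, -822,-724, - 253,-877/12, - 134/3, 23, 126,193, 323, 402,498, 543, 596, 618,683, 828, 946 ] 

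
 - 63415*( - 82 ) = 5200030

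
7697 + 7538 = 15235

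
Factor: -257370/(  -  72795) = 746/211 = 2^1*211^(-1) * 373^1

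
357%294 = 63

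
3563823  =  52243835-48680012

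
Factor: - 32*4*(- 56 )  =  7168 = 2^10*7^1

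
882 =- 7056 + 7938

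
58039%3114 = 1987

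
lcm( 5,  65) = 65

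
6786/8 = 3393/4 = 848.25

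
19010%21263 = 19010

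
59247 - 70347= - 11100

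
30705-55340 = -24635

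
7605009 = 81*93889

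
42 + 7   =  49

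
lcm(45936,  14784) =1286208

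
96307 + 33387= 129694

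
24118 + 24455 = 48573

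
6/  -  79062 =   -  1 + 13176/13177  =  -  0.00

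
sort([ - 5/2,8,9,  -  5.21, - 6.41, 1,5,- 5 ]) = [-6.41, - 5.21 , - 5, - 5/2, 1,5,  8 , 9 ] 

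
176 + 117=293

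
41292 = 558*74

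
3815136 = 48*79482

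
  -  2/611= - 2/611 = - 0.00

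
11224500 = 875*12828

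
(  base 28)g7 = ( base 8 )707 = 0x1C7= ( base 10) 455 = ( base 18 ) 175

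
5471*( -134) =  - 733114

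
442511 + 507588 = 950099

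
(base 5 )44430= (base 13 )1558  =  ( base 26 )4fl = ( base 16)c2b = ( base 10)3115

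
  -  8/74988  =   - 1 + 18745/18747   =  - 0.00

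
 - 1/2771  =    -  1/2771 = - 0.00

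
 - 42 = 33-75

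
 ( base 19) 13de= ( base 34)739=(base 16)200b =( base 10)8203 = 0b10000000001011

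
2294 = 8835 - 6541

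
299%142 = 15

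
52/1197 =52/1197 = 0.04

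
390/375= 1 + 1/25= 1.04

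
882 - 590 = 292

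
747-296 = 451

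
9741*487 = 4743867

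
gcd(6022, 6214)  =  2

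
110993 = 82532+28461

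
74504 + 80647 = 155151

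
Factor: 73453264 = 2^4 * 4590829^1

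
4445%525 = 245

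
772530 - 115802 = 656728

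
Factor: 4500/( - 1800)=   -  5/2 = -2^( - 1)*5^1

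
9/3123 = 1/347 = 0.00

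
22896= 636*36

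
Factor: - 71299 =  - 37^1*41^1*47^1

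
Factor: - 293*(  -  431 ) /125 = 5^( - 3)*293^1*431^1  =  126283/125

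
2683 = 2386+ 297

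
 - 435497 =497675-933172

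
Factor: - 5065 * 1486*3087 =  - 23234583330 = - 2^1* 3^2 * 5^1 * 7^3*743^1*1013^1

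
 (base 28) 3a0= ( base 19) 75A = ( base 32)2I8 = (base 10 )2632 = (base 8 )5110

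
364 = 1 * 364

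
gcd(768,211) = 1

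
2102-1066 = 1036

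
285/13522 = 285/13522= 0.02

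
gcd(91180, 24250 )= 970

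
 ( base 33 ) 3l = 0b1111000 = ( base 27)4C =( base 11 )AA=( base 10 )120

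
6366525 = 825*7717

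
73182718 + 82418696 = 155601414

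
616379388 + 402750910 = 1019130298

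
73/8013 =73/8013 = 0.01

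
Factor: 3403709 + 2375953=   2^1*3^1*7^1 *241^1*571^1=5779662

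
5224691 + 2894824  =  8119515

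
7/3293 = 7/3293 = 0.00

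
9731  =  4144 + 5587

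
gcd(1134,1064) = 14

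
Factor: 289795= 5^1 * 11^2*479^1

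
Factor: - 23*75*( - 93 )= 3^2*5^2*23^1*31^1   =  160425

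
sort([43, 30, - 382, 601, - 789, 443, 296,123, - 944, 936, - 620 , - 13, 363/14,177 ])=[ - 944, - 789,-620, - 382, - 13 , 363/14 , 30, 43,  123, 177,296,  443,601, 936 ]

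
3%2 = 1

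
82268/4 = 20567 = 20567.00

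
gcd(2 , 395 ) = 1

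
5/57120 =1/11424 = 0.00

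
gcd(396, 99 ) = 99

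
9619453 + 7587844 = 17207297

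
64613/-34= -1901 + 21/34 =- 1900.38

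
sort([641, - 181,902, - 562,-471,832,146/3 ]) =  [-562,- 471, - 181,146/3, 641,832,  902 ]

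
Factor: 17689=7^2*19^2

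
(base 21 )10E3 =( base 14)36AA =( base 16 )2556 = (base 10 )9558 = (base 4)2111112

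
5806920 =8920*651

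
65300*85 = 5550500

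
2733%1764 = 969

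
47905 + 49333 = 97238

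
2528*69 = 174432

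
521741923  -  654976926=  - 133235003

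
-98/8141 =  - 14/1163= -0.01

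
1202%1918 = 1202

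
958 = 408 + 550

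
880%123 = 19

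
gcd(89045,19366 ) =1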